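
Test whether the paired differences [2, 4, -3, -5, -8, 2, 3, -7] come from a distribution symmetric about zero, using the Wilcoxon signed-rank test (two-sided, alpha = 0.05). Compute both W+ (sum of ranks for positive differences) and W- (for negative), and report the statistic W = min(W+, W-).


Step 1: Drop any zero differences (none here) and take |d_i|.
|d| = [2, 4, 3, 5, 8, 2, 3, 7]
Step 2: Midrank |d_i| (ties get averaged ranks).
ranks: |2|->1.5, |4|->5, |3|->3.5, |5|->6, |8|->8, |2|->1.5, |3|->3.5, |7|->7
Step 3: Attach original signs; sum ranks with positive sign and with negative sign.
W+ = 1.5 + 5 + 1.5 + 3.5 = 11.5
W- = 3.5 + 6 + 8 + 7 = 24.5
(Check: W+ + W- = 36 should equal n(n+1)/2 = 36.)
Step 4: Test statistic W = min(W+, W-) = 11.5.
Step 5: Ties in |d|, so use the tie-corrected normal approximation.
        E[W] = n(n+1)/4 = 8*9/4 = 18.
        Tie groups: |d|=2 (t=2), |d|=3 (t=2); sum(t^3 - t) = 12.
        Var[W] = n(n+1)(2n+1)/24 - sum(t^3-t)/48 = 1224/24 - 12/48 = 50.75.
        z = (W - E[W]) / sqrt(Var[W]) = (11.5 - 18) / 7.1239 = -0.9124.
        Two-sided p = 2*Phi(z) = 0.361547.
Step 6: alpha = 0.05. fail to reject H0.

W+ = 11.5, W- = 24.5, W = min = 11.5, p = 0.361547, fail to reject H0.


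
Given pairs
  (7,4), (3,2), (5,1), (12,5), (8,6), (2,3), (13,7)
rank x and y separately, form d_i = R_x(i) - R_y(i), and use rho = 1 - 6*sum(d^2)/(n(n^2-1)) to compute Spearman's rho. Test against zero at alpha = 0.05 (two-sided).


Step 1: Rank x and y separately (midranks; no ties here).
rank(x): 7->4, 3->2, 5->3, 12->6, 8->5, 2->1, 13->7
rank(y): 4->4, 2->2, 1->1, 5->5, 6->6, 3->3, 7->7
Step 2: d_i = R_x(i) - R_y(i); compute d_i^2.
  (4-4)^2=0, (2-2)^2=0, (3-1)^2=4, (6-5)^2=1, (5-6)^2=1, (1-3)^2=4, (7-7)^2=0
sum(d^2) = 10.
Step 3: rho = 1 - 6*10 / (7*(7^2 - 1)) = 1 - 60/336 = 0.821429.
Step 4: Under H0, t = rho * sqrt((n-2)/(1-rho^2)) = 3.2206 ~ t(5).
Step 5: Two-sided p-value from the t-distribution with 5 df = 0.023449.
Step 6: alpha = 0.05. reject H0.

rho = 0.8214, p = 0.023449, reject H0 at alpha = 0.05.


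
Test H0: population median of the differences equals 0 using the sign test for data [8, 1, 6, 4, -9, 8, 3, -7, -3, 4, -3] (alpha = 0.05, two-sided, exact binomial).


Step 1: Discard zero differences. Original n = 11; n_eff = number of nonzero differences = 11.
Nonzero differences (with sign): +8, +1, +6, +4, -9, +8, +3, -7, -3, +4, -3
Step 2: Count signs: positive = 7, negative = 4.
Step 3: Under H0: P(positive) = 0.5, so the number of positives S ~ Bin(11, 0.5).
Step 4: Two-sided exact p-value = sum of Bin(11,0.5) probabilities at or below the observed probability = 0.548828.
Step 5: alpha = 0.05. fail to reject H0.

n_eff = 11, pos = 7, neg = 4, p = 0.548828, fail to reject H0.


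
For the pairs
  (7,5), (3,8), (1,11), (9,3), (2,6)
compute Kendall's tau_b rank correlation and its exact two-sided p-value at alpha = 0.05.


Step 1: Enumerate the 10 unordered pairs (i,j) with i<j and classify each by sign(x_j-x_i) * sign(y_j-y_i).
  (1,2):dx=-4,dy=+3->D; (1,3):dx=-6,dy=+6->D; (1,4):dx=+2,dy=-2->D; (1,5):dx=-5,dy=+1->D
  (2,3):dx=-2,dy=+3->D; (2,4):dx=+6,dy=-5->D; (2,5):dx=-1,dy=-2->C; (3,4):dx=+8,dy=-8->D
  (3,5):dx=+1,dy=-5->D; (4,5):dx=-7,dy=+3->D
Step 2: C = 1, D = 9, total pairs = 10.
Step 3: tau = (C - D)/(n(n-1)/2) = (1 - 9)/10 = -0.800000.
Step 4: Exact two-sided p-value (enumerate n! = 120 permutations of y under H0): p = 0.083333.
Step 5: alpha = 0.05. fail to reject H0.

tau_b = -0.8000 (C=1, D=9), p = 0.083333, fail to reject H0.


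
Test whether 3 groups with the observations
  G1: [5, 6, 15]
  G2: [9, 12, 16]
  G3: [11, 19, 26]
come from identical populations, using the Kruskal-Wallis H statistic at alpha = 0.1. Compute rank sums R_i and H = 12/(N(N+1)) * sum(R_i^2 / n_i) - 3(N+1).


Step 1: Combine all N = 9 observations and assign midranks.
sorted (value, group, rank): (5,G1,1), (6,G1,2), (9,G2,3), (11,G3,4), (12,G2,5), (15,G1,6), (16,G2,7), (19,G3,8), (26,G3,9)
Step 2: Sum ranks within each group.
R_1 = 9 (n_1 = 3)
R_2 = 15 (n_2 = 3)
R_3 = 21 (n_3 = 3)
Step 3: H = 12/(N(N+1)) * sum(R_i^2/n_i) - 3(N+1)
     = 12/(9*10) * (9^2/3 + 15^2/3 + 21^2/3) - 3*10
     = 0.133333 * 249 - 30
     = 3.200000.
Step 4: No ties, so H is used without correction.
Step 5: Under H0, H ~ chi^2(2); p-value = 0.201897.
Step 6: alpha = 0.1. fail to reject H0.

H = 3.2000, df = 2, p = 0.201897, fail to reject H0.


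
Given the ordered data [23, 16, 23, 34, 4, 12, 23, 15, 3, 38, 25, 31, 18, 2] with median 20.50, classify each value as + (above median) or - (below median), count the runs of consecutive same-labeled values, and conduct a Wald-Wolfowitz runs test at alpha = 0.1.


Step 1: Compute median = 20.50; label A = above, B = below.
Labels in order: ABAABBABBAAABB  (n_A = 7, n_B = 7)
Step 2: Count runs R = 8.
Step 3: Under H0 (random ordering), E[R] = 2*n_A*n_B/(n_A+n_B) + 1 = 2*7*7/14 + 1 = 8.0000.
        Var[R] = 2*n_A*n_B*(2*n_A*n_B - n_A - n_B) / ((n_A+n_B)^2 * (n_A+n_B-1)) = 8232/2548 = 3.2308.
        SD[R] = 1.7974.
Step 4: R = E[R], so z = 0 with no continuity correction.
Step 5: Two-sided p-value via normal approximation = 2*(1 - Phi(|z|)) = 1.000000.
Step 6: alpha = 0.1. fail to reject H0.

R = 8, z = 0.0000, p = 1.000000, fail to reject H0.


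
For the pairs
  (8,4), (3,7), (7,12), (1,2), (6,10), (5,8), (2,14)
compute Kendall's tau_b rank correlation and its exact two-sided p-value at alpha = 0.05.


Step 1: Enumerate the 21 unordered pairs (i,j) with i<j and classify each by sign(x_j-x_i) * sign(y_j-y_i).
  (1,2):dx=-5,dy=+3->D; (1,3):dx=-1,dy=+8->D; (1,4):dx=-7,dy=-2->C; (1,5):dx=-2,dy=+6->D
  (1,6):dx=-3,dy=+4->D; (1,7):dx=-6,dy=+10->D; (2,3):dx=+4,dy=+5->C; (2,4):dx=-2,dy=-5->C
  (2,5):dx=+3,dy=+3->C; (2,6):dx=+2,dy=+1->C; (2,7):dx=-1,dy=+7->D; (3,4):dx=-6,dy=-10->C
  (3,5):dx=-1,dy=-2->C; (3,6):dx=-2,dy=-4->C; (3,7):dx=-5,dy=+2->D; (4,5):dx=+5,dy=+8->C
  (4,6):dx=+4,dy=+6->C; (4,7):dx=+1,dy=+12->C; (5,6):dx=-1,dy=-2->C; (5,7):dx=-4,dy=+4->D
  (6,7):dx=-3,dy=+6->D
Step 2: C = 12, D = 9, total pairs = 21.
Step 3: tau = (C - D)/(n(n-1)/2) = (12 - 9)/21 = 0.142857.
Step 4: Exact two-sided p-value (enumerate n! = 5040 permutations of y under H0): p = 0.772619.
Step 5: alpha = 0.05. fail to reject H0.

tau_b = 0.1429 (C=12, D=9), p = 0.772619, fail to reject H0.


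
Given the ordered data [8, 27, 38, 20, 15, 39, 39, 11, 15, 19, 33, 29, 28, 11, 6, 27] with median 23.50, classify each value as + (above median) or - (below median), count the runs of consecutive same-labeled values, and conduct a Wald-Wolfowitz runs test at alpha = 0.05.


Step 1: Compute median = 23.50; label A = above, B = below.
Labels in order: BAABBAABBBAAABBA  (n_A = 8, n_B = 8)
Step 2: Count runs R = 8.
Step 3: Under H0 (random ordering), E[R] = 2*n_A*n_B/(n_A+n_B) + 1 = 2*8*8/16 + 1 = 9.0000.
        Var[R] = 2*n_A*n_B*(2*n_A*n_B - n_A - n_B) / ((n_A+n_B)^2 * (n_A+n_B-1)) = 14336/3840 = 3.7333.
        SD[R] = 1.9322.
Step 4: Continuity-corrected z = (R + 0.5 - E[R]) / SD[R] = (8 + 0.5 - 9.0000) / 1.9322 = -0.2588.
Step 5: Two-sided p-value via normal approximation = 2*(1 - Phi(|z|)) = 0.795809.
Step 6: alpha = 0.05. fail to reject H0.

R = 8, z = -0.2588, p = 0.795809, fail to reject H0.


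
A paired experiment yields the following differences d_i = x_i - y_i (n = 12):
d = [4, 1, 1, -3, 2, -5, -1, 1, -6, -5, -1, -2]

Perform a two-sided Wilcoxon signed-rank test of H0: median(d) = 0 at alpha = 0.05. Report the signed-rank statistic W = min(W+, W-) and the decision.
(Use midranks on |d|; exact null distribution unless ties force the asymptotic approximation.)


Step 1: Drop any zero differences (none here) and take |d_i|.
|d| = [4, 1, 1, 3, 2, 5, 1, 1, 6, 5, 1, 2]
Step 2: Midrank |d_i| (ties get averaged ranks).
ranks: |4|->9, |1|->3, |1|->3, |3|->8, |2|->6.5, |5|->10.5, |1|->3, |1|->3, |6|->12, |5|->10.5, |1|->3, |2|->6.5
Step 3: Attach original signs; sum ranks with positive sign and with negative sign.
W+ = 9 + 3 + 3 + 6.5 + 3 = 24.5
W- = 8 + 10.5 + 3 + 12 + 10.5 + 3 + 6.5 = 53.5
(Check: W+ + W- = 78 should equal n(n+1)/2 = 78.)
Step 4: Test statistic W = min(W+, W-) = 24.5.
Step 5: Ties in |d|, so use the tie-corrected normal approximation.
        E[W] = n(n+1)/4 = 12*13/4 = 39.
        Tie groups: |d|=1 (t=5), |d|=2 (t=2), |d|=5 (t=2); sum(t^3 - t) = 132.
        Var[W] = n(n+1)(2n+1)/24 - sum(t^3-t)/48 = 3900/24 - 132/48 = 159.75.
        z = (W - E[W]) / sqrt(Var[W]) = (24.5 - 39) / 12.6392 = -1.1472.
        Two-sided p = 2*Phi(z) = 0.251290.
Step 6: alpha = 0.05. fail to reject H0.

W+ = 24.5, W- = 53.5, W = min = 24.5, p = 0.251290, fail to reject H0.


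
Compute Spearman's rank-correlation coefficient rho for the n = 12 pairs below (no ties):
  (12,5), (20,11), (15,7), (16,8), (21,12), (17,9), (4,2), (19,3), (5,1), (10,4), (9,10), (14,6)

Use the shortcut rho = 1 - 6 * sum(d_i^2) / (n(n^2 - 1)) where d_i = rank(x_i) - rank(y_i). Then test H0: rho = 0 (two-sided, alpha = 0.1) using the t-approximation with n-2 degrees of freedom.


Step 1: Rank x and y separately (midranks; no ties here).
rank(x): 12->5, 20->11, 15->7, 16->8, 21->12, 17->9, 4->1, 19->10, 5->2, 10->4, 9->3, 14->6
rank(y): 5->5, 11->11, 7->7, 8->8, 12->12, 9->9, 2->2, 3->3, 1->1, 4->4, 10->10, 6->6
Step 2: d_i = R_x(i) - R_y(i); compute d_i^2.
  (5-5)^2=0, (11-11)^2=0, (7-7)^2=0, (8-8)^2=0, (12-12)^2=0, (9-9)^2=0, (1-2)^2=1, (10-3)^2=49, (2-1)^2=1, (4-4)^2=0, (3-10)^2=49, (6-6)^2=0
sum(d^2) = 100.
Step 3: rho = 1 - 6*100 / (12*(12^2 - 1)) = 1 - 600/1716 = 0.650350.
Step 4: Under H0, t = rho * sqrt((n-2)/(1-rho^2)) = 2.7073 ~ t(10).
Step 5: Two-sided p-value from the t-distribution with 10 df = 0.022034.
Step 6: alpha = 0.1. reject H0.

rho = 0.6503, p = 0.022034, reject H0 at alpha = 0.1.


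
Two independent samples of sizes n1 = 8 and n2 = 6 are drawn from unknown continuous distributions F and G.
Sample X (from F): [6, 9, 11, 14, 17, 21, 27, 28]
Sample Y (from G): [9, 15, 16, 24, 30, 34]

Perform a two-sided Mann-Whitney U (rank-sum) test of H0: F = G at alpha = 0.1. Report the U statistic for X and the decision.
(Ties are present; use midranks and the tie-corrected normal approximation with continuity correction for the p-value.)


Step 1: Combine and sort all 14 observations; assign midranks.
sorted (value, group): (6,X), (9,X), (9,Y), (11,X), (14,X), (15,Y), (16,Y), (17,X), (21,X), (24,Y), (27,X), (28,X), (30,Y), (34,Y)
ranks: 6->1, 9->2.5, 9->2.5, 11->4, 14->5, 15->6, 16->7, 17->8, 21->9, 24->10, 27->11, 28->12, 30->13, 34->14
Step 2: Rank sum for X: R1 = 1 + 2.5 + 4 + 5 + 8 + 9 + 11 + 12 = 52.5.
Step 3: U_X = R1 - n1(n1+1)/2 = 52.5 - 8*9/2 = 52.5 - 36 = 16.5.
       U_Y = n1*n2 - U_X = 48 - 16.5 = 31.5.
Step 4: Ties are present, so use the tie-corrected normal approximation (with continuity correction) for the p-value.
Step 5: p-value = 0.365629; compare to alpha = 0.1. fail to reject H0.

U_X = 16.5, p = 0.365629, fail to reject H0 at alpha = 0.1.


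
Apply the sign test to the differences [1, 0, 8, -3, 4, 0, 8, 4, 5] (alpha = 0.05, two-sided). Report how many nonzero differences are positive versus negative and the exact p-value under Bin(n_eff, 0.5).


Step 1: Discard zero differences. Original n = 9; n_eff = number of nonzero differences = 7.
Nonzero differences (with sign): +1, +8, -3, +4, +8, +4, +5
Step 2: Count signs: positive = 6, negative = 1.
Step 3: Under H0: P(positive) = 0.5, so the number of positives S ~ Bin(7, 0.5).
Step 4: Two-sided exact p-value = sum of Bin(7,0.5) probabilities at or below the observed probability = 0.125000.
Step 5: alpha = 0.05. fail to reject H0.

n_eff = 7, pos = 6, neg = 1, p = 0.125000, fail to reject H0.


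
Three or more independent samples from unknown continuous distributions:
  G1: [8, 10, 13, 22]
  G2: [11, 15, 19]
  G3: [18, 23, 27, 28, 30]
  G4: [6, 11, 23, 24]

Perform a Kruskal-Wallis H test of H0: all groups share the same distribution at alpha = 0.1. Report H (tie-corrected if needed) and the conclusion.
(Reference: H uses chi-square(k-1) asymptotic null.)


Step 1: Combine all N = 16 observations and assign midranks.
sorted (value, group, rank): (6,G4,1), (8,G1,2), (10,G1,3), (11,G2,4.5), (11,G4,4.5), (13,G1,6), (15,G2,7), (18,G3,8), (19,G2,9), (22,G1,10), (23,G3,11.5), (23,G4,11.5), (24,G4,13), (27,G3,14), (28,G3,15), (30,G3,16)
Step 2: Sum ranks within each group.
R_1 = 21 (n_1 = 4)
R_2 = 20.5 (n_2 = 3)
R_3 = 64.5 (n_3 = 5)
R_4 = 30 (n_4 = 4)
Step 3: H = 12/(N(N+1)) * sum(R_i^2/n_i) - 3(N+1)
     = 12/(16*17) * (21^2/4 + 20.5^2/3 + 64.5^2/5 + 30^2/4) - 3*17
     = 0.044118 * 1307.38 - 51
     = 6.678676.
Step 4: Ties present; correction factor C = 1 - 12/(16^3 - 16) = 0.997059. Corrected H = 6.678676 / 0.997059 = 6.698378.
Step 5: Under H0, H ~ chi^2(3); p-value = 0.082159.
Step 6: alpha = 0.1. reject H0.

H = 6.6984, df = 3, p = 0.082159, reject H0.


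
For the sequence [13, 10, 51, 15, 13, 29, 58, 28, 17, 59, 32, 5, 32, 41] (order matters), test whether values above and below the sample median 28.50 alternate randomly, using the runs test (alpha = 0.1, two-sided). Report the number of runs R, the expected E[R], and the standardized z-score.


Step 1: Compute median = 28.50; label A = above, B = below.
Labels in order: BBABBAABBAABAA  (n_A = 7, n_B = 7)
Step 2: Count runs R = 8.
Step 3: Under H0 (random ordering), E[R] = 2*n_A*n_B/(n_A+n_B) + 1 = 2*7*7/14 + 1 = 8.0000.
        Var[R] = 2*n_A*n_B*(2*n_A*n_B - n_A - n_B) / ((n_A+n_B)^2 * (n_A+n_B-1)) = 8232/2548 = 3.2308.
        SD[R] = 1.7974.
Step 4: R = E[R], so z = 0 with no continuity correction.
Step 5: Two-sided p-value via normal approximation = 2*(1 - Phi(|z|)) = 1.000000.
Step 6: alpha = 0.1. fail to reject H0.

R = 8, z = 0.0000, p = 1.000000, fail to reject H0.


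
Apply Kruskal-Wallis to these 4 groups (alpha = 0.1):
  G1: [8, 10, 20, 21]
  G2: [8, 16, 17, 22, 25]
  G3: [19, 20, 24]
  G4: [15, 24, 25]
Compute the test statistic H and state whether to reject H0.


Step 1: Combine all N = 15 observations and assign midranks.
sorted (value, group, rank): (8,G1,1.5), (8,G2,1.5), (10,G1,3), (15,G4,4), (16,G2,5), (17,G2,6), (19,G3,7), (20,G1,8.5), (20,G3,8.5), (21,G1,10), (22,G2,11), (24,G3,12.5), (24,G4,12.5), (25,G2,14.5), (25,G4,14.5)
Step 2: Sum ranks within each group.
R_1 = 23 (n_1 = 4)
R_2 = 38 (n_2 = 5)
R_3 = 28 (n_3 = 3)
R_4 = 31 (n_4 = 3)
Step 3: H = 12/(N(N+1)) * sum(R_i^2/n_i) - 3(N+1)
     = 12/(15*16) * (23^2/4 + 38^2/5 + 28^2/3 + 31^2/3) - 3*16
     = 0.050000 * 1002.72 - 48
     = 2.135833.
Step 4: Ties present; correction factor C = 1 - 24/(15^3 - 15) = 0.992857. Corrected H = 2.135833 / 0.992857 = 2.151199.
Step 5: Under H0, H ~ chi^2(3); p-value = 0.541624.
Step 6: alpha = 0.1. fail to reject H0.

H = 2.1512, df = 3, p = 0.541624, fail to reject H0.


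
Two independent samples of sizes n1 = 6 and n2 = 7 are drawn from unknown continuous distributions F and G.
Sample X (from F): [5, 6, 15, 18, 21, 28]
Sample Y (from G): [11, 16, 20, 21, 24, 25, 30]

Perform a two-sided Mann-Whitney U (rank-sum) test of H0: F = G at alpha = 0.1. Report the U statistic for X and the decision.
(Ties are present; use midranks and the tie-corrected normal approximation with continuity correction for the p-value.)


Step 1: Combine and sort all 13 observations; assign midranks.
sorted (value, group): (5,X), (6,X), (11,Y), (15,X), (16,Y), (18,X), (20,Y), (21,X), (21,Y), (24,Y), (25,Y), (28,X), (30,Y)
ranks: 5->1, 6->2, 11->3, 15->4, 16->5, 18->6, 20->7, 21->8.5, 21->8.5, 24->10, 25->11, 28->12, 30->13
Step 2: Rank sum for X: R1 = 1 + 2 + 4 + 6 + 8.5 + 12 = 33.5.
Step 3: U_X = R1 - n1(n1+1)/2 = 33.5 - 6*7/2 = 33.5 - 21 = 12.5.
       U_Y = n1*n2 - U_X = 42 - 12.5 = 29.5.
Step 4: Ties are present, so use the tie-corrected normal approximation (with continuity correction) for the p-value.
Step 5: p-value = 0.252445; compare to alpha = 0.1. fail to reject H0.

U_X = 12.5, p = 0.252445, fail to reject H0 at alpha = 0.1.


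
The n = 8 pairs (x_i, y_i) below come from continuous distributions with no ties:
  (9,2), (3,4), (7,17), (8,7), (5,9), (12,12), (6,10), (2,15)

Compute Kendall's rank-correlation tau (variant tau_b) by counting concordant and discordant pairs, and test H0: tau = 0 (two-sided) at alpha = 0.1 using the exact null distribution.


Step 1: Enumerate the 28 unordered pairs (i,j) with i<j and classify each by sign(x_j-x_i) * sign(y_j-y_i).
  (1,2):dx=-6,dy=+2->D; (1,3):dx=-2,dy=+15->D; (1,4):dx=-1,dy=+5->D; (1,5):dx=-4,dy=+7->D
  (1,6):dx=+3,dy=+10->C; (1,7):dx=-3,dy=+8->D; (1,8):dx=-7,dy=+13->D; (2,3):dx=+4,dy=+13->C
  (2,4):dx=+5,dy=+3->C; (2,5):dx=+2,dy=+5->C; (2,6):dx=+9,dy=+8->C; (2,7):dx=+3,dy=+6->C
  (2,8):dx=-1,dy=+11->D; (3,4):dx=+1,dy=-10->D; (3,5):dx=-2,dy=-8->C; (3,6):dx=+5,dy=-5->D
  (3,7):dx=-1,dy=-7->C; (3,8):dx=-5,dy=-2->C; (4,5):dx=-3,dy=+2->D; (4,6):dx=+4,dy=+5->C
  (4,7):dx=-2,dy=+3->D; (4,8):dx=-6,dy=+8->D; (5,6):dx=+7,dy=+3->C; (5,7):dx=+1,dy=+1->C
  (5,8):dx=-3,dy=+6->D; (6,7):dx=-6,dy=-2->C; (6,8):dx=-10,dy=+3->D; (7,8):dx=-4,dy=+5->D
Step 2: C = 13, D = 15, total pairs = 28.
Step 3: tau = (C - D)/(n(n-1)/2) = (13 - 15)/28 = -0.071429.
Step 4: Exact two-sided p-value (enumerate n! = 40320 permutations of y under H0): p = 0.904861.
Step 5: alpha = 0.1. fail to reject H0.

tau_b = -0.0714 (C=13, D=15), p = 0.904861, fail to reject H0.


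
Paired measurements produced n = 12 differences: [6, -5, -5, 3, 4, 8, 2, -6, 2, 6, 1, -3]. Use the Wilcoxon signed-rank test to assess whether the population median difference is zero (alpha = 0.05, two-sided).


Step 1: Drop any zero differences (none here) and take |d_i|.
|d| = [6, 5, 5, 3, 4, 8, 2, 6, 2, 6, 1, 3]
Step 2: Midrank |d_i| (ties get averaged ranks).
ranks: |6|->10, |5|->7.5, |5|->7.5, |3|->4.5, |4|->6, |8|->12, |2|->2.5, |6|->10, |2|->2.5, |6|->10, |1|->1, |3|->4.5
Step 3: Attach original signs; sum ranks with positive sign and with negative sign.
W+ = 10 + 4.5 + 6 + 12 + 2.5 + 2.5 + 10 + 1 = 48.5
W- = 7.5 + 7.5 + 10 + 4.5 = 29.5
(Check: W+ + W- = 78 should equal n(n+1)/2 = 78.)
Step 4: Test statistic W = min(W+, W-) = 29.5.
Step 5: Ties in |d|, so use the tie-corrected normal approximation.
        E[W] = n(n+1)/4 = 12*13/4 = 39.
        Tie groups: |d|=2 (t=2), |d|=3 (t=2), |d|=5 (t=2), |d|=6 (t=3); sum(t^3 - t) = 42.
        Var[W] = n(n+1)(2n+1)/24 - sum(t^3-t)/48 = 3900/24 - 42/48 = 161.625.
        z = (W - E[W]) / sqrt(Var[W]) = (29.5 - 39) / 12.7132 = -0.7473.
        Two-sided p = 2*Phi(z) = 0.454909.
Step 6: alpha = 0.05. fail to reject H0.

W+ = 48.5, W- = 29.5, W = min = 29.5, p = 0.454909, fail to reject H0.


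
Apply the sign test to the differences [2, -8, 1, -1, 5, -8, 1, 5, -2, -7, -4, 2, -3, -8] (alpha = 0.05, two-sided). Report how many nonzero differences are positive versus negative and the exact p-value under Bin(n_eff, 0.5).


Step 1: Discard zero differences. Original n = 14; n_eff = number of nonzero differences = 14.
Nonzero differences (with sign): +2, -8, +1, -1, +5, -8, +1, +5, -2, -7, -4, +2, -3, -8
Step 2: Count signs: positive = 6, negative = 8.
Step 3: Under H0: P(positive) = 0.5, so the number of positives S ~ Bin(14, 0.5).
Step 4: Two-sided exact p-value = sum of Bin(14,0.5) probabilities at or below the observed probability = 0.790527.
Step 5: alpha = 0.05. fail to reject H0.

n_eff = 14, pos = 6, neg = 8, p = 0.790527, fail to reject H0.


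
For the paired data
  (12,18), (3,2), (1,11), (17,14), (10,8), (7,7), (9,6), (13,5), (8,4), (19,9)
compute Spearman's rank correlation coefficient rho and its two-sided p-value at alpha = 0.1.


Step 1: Rank x and y separately (midranks; no ties here).
rank(x): 12->7, 3->2, 1->1, 17->9, 10->6, 7->3, 9->5, 13->8, 8->4, 19->10
rank(y): 18->10, 2->1, 11->8, 14->9, 8->6, 7->5, 6->4, 5->3, 4->2, 9->7
Step 2: d_i = R_x(i) - R_y(i); compute d_i^2.
  (7-10)^2=9, (2-1)^2=1, (1-8)^2=49, (9-9)^2=0, (6-6)^2=0, (3-5)^2=4, (5-4)^2=1, (8-3)^2=25, (4-2)^2=4, (10-7)^2=9
sum(d^2) = 102.
Step 3: rho = 1 - 6*102 / (10*(10^2 - 1)) = 1 - 612/990 = 0.381818.
Step 4: Under H0, t = rho * sqrt((n-2)/(1-rho^2)) = 1.1685 ~ t(8).
Step 5: Two-sided p-value from the t-distribution with 8 df = 0.276255.
Step 6: alpha = 0.1. fail to reject H0.

rho = 0.3818, p = 0.276255, fail to reject H0 at alpha = 0.1.


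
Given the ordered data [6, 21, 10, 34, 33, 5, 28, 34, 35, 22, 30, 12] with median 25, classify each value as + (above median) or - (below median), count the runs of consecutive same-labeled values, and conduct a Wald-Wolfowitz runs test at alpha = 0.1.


Step 1: Compute median = 25; label A = above, B = below.
Labels in order: BBBAABAAABAB  (n_A = 6, n_B = 6)
Step 2: Count runs R = 7.
Step 3: Under H0 (random ordering), E[R] = 2*n_A*n_B/(n_A+n_B) + 1 = 2*6*6/12 + 1 = 7.0000.
        Var[R] = 2*n_A*n_B*(2*n_A*n_B - n_A - n_B) / ((n_A+n_B)^2 * (n_A+n_B-1)) = 4320/1584 = 2.7273.
        SD[R] = 1.6514.
Step 4: R = E[R], so z = 0 with no continuity correction.
Step 5: Two-sided p-value via normal approximation = 2*(1 - Phi(|z|)) = 1.000000.
Step 6: alpha = 0.1. fail to reject H0.

R = 7, z = 0.0000, p = 1.000000, fail to reject H0.


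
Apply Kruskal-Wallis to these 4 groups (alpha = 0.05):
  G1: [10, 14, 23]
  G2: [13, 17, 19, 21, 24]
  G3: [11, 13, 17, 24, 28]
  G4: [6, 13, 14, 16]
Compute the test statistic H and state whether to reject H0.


Step 1: Combine all N = 17 observations and assign midranks.
sorted (value, group, rank): (6,G4,1), (10,G1,2), (11,G3,3), (13,G2,5), (13,G3,5), (13,G4,5), (14,G1,7.5), (14,G4,7.5), (16,G4,9), (17,G2,10.5), (17,G3,10.5), (19,G2,12), (21,G2,13), (23,G1,14), (24,G2,15.5), (24,G3,15.5), (28,G3,17)
Step 2: Sum ranks within each group.
R_1 = 23.5 (n_1 = 3)
R_2 = 56 (n_2 = 5)
R_3 = 51 (n_3 = 5)
R_4 = 22.5 (n_4 = 4)
Step 3: H = 12/(N(N+1)) * sum(R_i^2/n_i) - 3(N+1)
     = 12/(17*18) * (23.5^2/3 + 56^2/5 + 51^2/5 + 22.5^2/4) - 3*18
     = 0.039216 * 1458.05 - 54
     = 3.178268.
Step 4: Ties present; correction factor C = 1 - 42/(17^3 - 17) = 0.991422. Corrected H = 3.178268 / 0.991422 = 3.205768.
Step 5: Under H0, H ~ chi^2(3); p-value = 0.360975.
Step 6: alpha = 0.05. fail to reject H0.

H = 3.2058, df = 3, p = 0.360975, fail to reject H0.


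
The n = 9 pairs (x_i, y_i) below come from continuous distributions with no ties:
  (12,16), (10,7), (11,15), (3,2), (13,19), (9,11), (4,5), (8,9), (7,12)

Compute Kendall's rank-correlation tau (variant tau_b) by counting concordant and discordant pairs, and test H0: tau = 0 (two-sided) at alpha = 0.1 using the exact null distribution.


Step 1: Enumerate the 36 unordered pairs (i,j) with i<j and classify each by sign(x_j-x_i) * sign(y_j-y_i).
  (1,2):dx=-2,dy=-9->C; (1,3):dx=-1,dy=-1->C; (1,4):dx=-9,dy=-14->C; (1,5):dx=+1,dy=+3->C
  (1,6):dx=-3,dy=-5->C; (1,7):dx=-8,dy=-11->C; (1,8):dx=-4,dy=-7->C; (1,9):dx=-5,dy=-4->C
  (2,3):dx=+1,dy=+8->C; (2,4):dx=-7,dy=-5->C; (2,5):dx=+3,dy=+12->C; (2,6):dx=-1,dy=+4->D
  (2,7):dx=-6,dy=-2->C; (2,8):dx=-2,dy=+2->D; (2,9):dx=-3,dy=+5->D; (3,4):dx=-8,dy=-13->C
  (3,5):dx=+2,dy=+4->C; (3,6):dx=-2,dy=-4->C; (3,7):dx=-7,dy=-10->C; (3,8):dx=-3,dy=-6->C
  (3,9):dx=-4,dy=-3->C; (4,5):dx=+10,dy=+17->C; (4,6):dx=+6,dy=+9->C; (4,7):dx=+1,dy=+3->C
  (4,8):dx=+5,dy=+7->C; (4,9):dx=+4,dy=+10->C; (5,6):dx=-4,dy=-8->C; (5,7):dx=-9,dy=-14->C
  (5,8):dx=-5,dy=-10->C; (5,9):dx=-6,dy=-7->C; (6,7):dx=-5,dy=-6->C; (6,8):dx=-1,dy=-2->C
  (6,9):dx=-2,dy=+1->D; (7,8):dx=+4,dy=+4->C; (7,9):dx=+3,dy=+7->C; (8,9):dx=-1,dy=+3->D
Step 2: C = 31, D = 5, total pairs = 36.
Step 3: tau = (C - D)/(n(n-1)/2) = (31 - 5)/36 = 0.722222.
Step 4: Exact two-sided p-value (enumerate n! = 362880 permutations of y under H0): p = 0.005886.
Step 5: alpha = 0.1. reject H0.

tau_b = 0.7222 (C=31, D=5), p = 0.005886, reject H0.


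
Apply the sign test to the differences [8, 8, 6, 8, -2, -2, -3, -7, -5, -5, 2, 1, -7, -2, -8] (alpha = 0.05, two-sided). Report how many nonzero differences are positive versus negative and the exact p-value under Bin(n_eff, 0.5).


Step 1: Discard zero differences. Original n = 15; n_eff = number of nonzero differences = 15.
Nonzero differences (with sign): +8, +8, +6, +8, -2, -2, -3, -7, -5, -5, +2, +1, -7, -2, -8
Step 2: Count signs: positive = 6, negative = 9.
Step 3: Under H0: P(positive) = 0.5, so the number of positives S ~ Bin(15, 0.5).
Step 4: Two-sided exact p-value = sum of Bin(15,0.5) probabilities at or below the observed probability = 0.607239.
Step 5: alpha = 0.05. fail to reject H0.

n_eff = 15, pos = 6, neg = 9, p = 0.607239, fail to reject H0.


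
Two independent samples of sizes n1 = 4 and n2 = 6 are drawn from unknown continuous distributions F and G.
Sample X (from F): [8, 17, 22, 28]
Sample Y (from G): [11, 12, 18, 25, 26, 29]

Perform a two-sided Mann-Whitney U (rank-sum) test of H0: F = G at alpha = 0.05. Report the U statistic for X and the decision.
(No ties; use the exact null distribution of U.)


Step 1: Combine and sort all 10 observations; assign midranks.
sorted (value, group): (8,X), (11,Y), (12,Y), (17,X), (18,Y), (22,X), (25,Y), (26,Y), (28,X), (29,Y)
ranks: 8->1, 11->2, 12->3, 17->4, 18->5, 22->6, 25->7, 26->8, 28->9, 29->10
Step 2: Rank sum for X: R1 = 1 + 4 + 6 + 9 = 20.
Step 3: U_X = R1 - n1(n1+1)/2 = 20 - 4*5/2 = 20 - 10 = 10.
       U_Y = n1*n2 - U_X = 24 - 10 = 14.
Step 4: No ties, so the exact null distribution of U (based on enumerating the C(10,4) = 210 equally likely rank assignments) gives the two-sided p-value.
Step 5: p-value = 0.761905; compare to alpha = 0.05. fail to reject H0.

U_X = 10, p = 0.761905, fail to reject H0 at alpha = 0.05.


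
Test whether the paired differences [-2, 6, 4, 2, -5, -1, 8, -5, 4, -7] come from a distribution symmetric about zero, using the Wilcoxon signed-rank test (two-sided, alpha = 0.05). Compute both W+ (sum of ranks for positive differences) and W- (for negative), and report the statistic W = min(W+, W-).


Step 1: Drop any zero differences (none here) and take |d_i|.
|d| = [2, 6, 4, 2, 5, 1, 8, 5, 4, 7]
Step 2: Midrank |d_i| (ties get averaged ranks).
ranks: |2|->2.5, |6|->8, |4|->4.5, |2|->2.5, |5|->6.5, |1|->1, |8|->10, |5|->6.5, |4|->4.5, |7|->9
Step 3: Attach original signs; sum ranks with positive sign and with negative sign.
W+ = 8 + 4.5 + 2.5 + 10 + 4.5 = 29.5
W- = 2.5 + 6.5 + 1 + 6.5 + 9 = 25.5
(Check: W+ + W- = 55 should equal n(n+1)/2 = 55.)
Step 4: Test statistic W = min(W+, W-) = 25.5.
Step 5: Ties in |d|, so use the tie-corrected normal approximation.
        E[W] = n(n+1)/4 = 10*11/4 = 27.5.
        Tie groups: |d|=2 (t=2), |d|=4 (t=2), |d|=5 (t=2); sum(t^3 - t) = 18.
        Var[W] = n(n+1)(2n+1)/24 - sum(t^3-t)/48 = 2310/24 - 18/48 = 95.875.
        z = (W - E[W]) / sqrt(Var[W]) = (25.5 - 27.5) / 9.7916 = -0.2043.
        Two-sided p = 2*Phi(z) = 0.838153.
Step 6: alpha = 0.05. fail to reject H0.

W+ = 29.5, W- = 25.5, W = min = 25.5, p = 0.838153, fail to reject H0.


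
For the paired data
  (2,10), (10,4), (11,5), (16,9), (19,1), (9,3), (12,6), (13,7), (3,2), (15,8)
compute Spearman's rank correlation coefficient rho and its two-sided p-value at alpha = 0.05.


Step 1: Rank x and y separately (midranks; no ties here).
rank(x): 2->1, 10->4, 11->5, 16->9, 19->10, 9->3, 12->6, 13->7, 3->2, 15->8
rank(y): 10->10, 4->4, 5->5, 9->9, 1->1, 3->3, 6->6, 7->7, 2->2, 8->8
Step 2: d_i = R_x(i) - R_y(i); compute d_i^2.
  (1-10)^2=81, (4-4)^2=0, (5-5)^2=0, (9-9)^2=0, (10-1)^2=81, (3-3)^2=0, (6-6)^2=0, (7-7)^2=0, (2-2)^2=0, (8-8)^2=0
sum(d^2) = 162.
Step 3: rho = 1 - 6*162 / (10*(10^2 - 1)) = 1 - 972/990 = 0.018182.
Step 4: Under H0, t = rho * sqrt((n-2)/(1-rho^2)) = 0.0514 ~ t(8).
Step 5: Two-sided p-value from the t-distribution with 8 df = 0.960240.
Step 6: alpha = 0.05. fail to reject H0.

rho = 0.0182, p = 0.960240, fail to reject H0 at alpha = 0.05.


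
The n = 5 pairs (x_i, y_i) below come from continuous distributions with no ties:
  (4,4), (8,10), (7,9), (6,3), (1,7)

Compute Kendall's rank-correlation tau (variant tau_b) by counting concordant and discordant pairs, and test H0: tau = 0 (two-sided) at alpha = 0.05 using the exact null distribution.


Step 1: Enumerate the 10 unordered pairs (i,j) with i<j and classify each by sign(x_j-x_i) * sign(y_j-y_i).
  (1,2):dx=+4,dy=+6->C; (1,3):dx=+3,dy=+5->C; (1,4):dx=+2,dy=-1->D; (1,5):dx=-3,dy=+3->D
  (2,3):dx=-1,dy=-1->C; (2,4):dx=-2,dy=-7->C; (2,5):dx=-7,dy=-3->C; (3,4):dx=-1,dy=-6->C
  (3,5):dx=-6,dy=-2->C; (4,5):dx=-5,dy=+4->D
Step 2: C = 7, D = 3, total pairs = 10.
Step 3: tau = (C - D)/(n(n-1)/2) = (7 - 3)/10 = 0.400000.
Step 4: Exact two-sided p-value (enumerate n! = 120 permutations of y under H0): p = 0.483333.
Step 5: alpha = 0.05. fail to reject H0.

tau_b = 0.4000 (C=7, D=3), p = 0.483333, fail to reject H0.


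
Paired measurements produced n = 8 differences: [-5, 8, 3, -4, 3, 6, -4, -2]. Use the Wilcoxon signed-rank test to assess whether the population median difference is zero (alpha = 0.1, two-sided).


Step 1: Drop any zero differences (none here) and take |d_i|.
|d| = [5, 8, 3, 4, 3, 6, 4, 2]
Step 2: Midrank |d_i| (ties get averaged ranks).
ranks: |5|->6, |8|->8, |3|->2.5, |4|->4.5, |3|->2.5, |6|->7, |4|->4.5, |2|->1
Step 3: Attach original signs; sum ranks with positive sign and with negative sign.
W+ = 8 + 2.5 + 2.5 + 7 = 20
W- = 6 + 4.5 + 4.5 + 1 = 16
(Check: W+ + W- = 36 should equal n(n+1)/2 = 36.)
Step 4: Test statistic W = min(W+, W-) = 16.
Step 5: Ties in |d|, so use the tie-corrected normal approximation.
        E[W] = n(n+1)/4 = 8*9/4 = 18.
        Tie groups: |d|=3 (t=2), |d|=4 (t=2); sum(t^3 - t) = 12.
        Var[W] = n(n+1)(2n+1)/24 - sum(t^3-t)/48 = 1224/24 - 12/48 = 50.75.
        z = (W - E[W]) / sqrt(Var[W]) = (16 - 18) / 7.1239 = -0.2807.
        Two-sided p = 2*Phi(z) = 0.778906.
Step 6: alpha = 0.1. fail to reject H0.

W+ = 20, W- = 16, W = min = 16, p = 0.778906, fail to reject H0.


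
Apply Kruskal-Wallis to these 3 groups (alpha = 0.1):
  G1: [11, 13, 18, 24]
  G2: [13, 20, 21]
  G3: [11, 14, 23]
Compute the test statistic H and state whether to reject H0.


Step 1: Combine all N = 10 observations and assign midranks.
sorted (value, group, rank): (11,G1,1.5), (11,G3,1.5), (13,G1,3.5), (13,G2,3.5), (14,G3,5), (18,G1,6), (20,G2,7), (21,G2,8), (23,G3,9), (24,G1,10)
Step 2: Sum ranks within each group.
R_1 = 21 (n_1 = 4)
R_2 = 18.5 (n_2 = 3)
R_3 = 15.5 (n_3 = 3)
Step 3: H = 12/(N(N+1)) * sum(R_i^2/n_i) - 3(N+1)
     = 12/(10*11) * (21^2/4 + 18.5^2/3 + 15.5^2/3) - 3*11
     = 0.109091 * 304.417 - 33
     = 0.209091.
Step 4: Ties present; correction factor C = 1 - 12/(10^3 - 10) = 0.987879. Corrected H = 0.209091 / 0.987879 = 0.211656.
Step 5: Under H0, H ~ chi^2(2); p-value = 0.899579.
Step 6: alpha = 0.1. fail to reject H0.

H = 0.2117, df = 2, p = 0.899579, fail to reject H0.


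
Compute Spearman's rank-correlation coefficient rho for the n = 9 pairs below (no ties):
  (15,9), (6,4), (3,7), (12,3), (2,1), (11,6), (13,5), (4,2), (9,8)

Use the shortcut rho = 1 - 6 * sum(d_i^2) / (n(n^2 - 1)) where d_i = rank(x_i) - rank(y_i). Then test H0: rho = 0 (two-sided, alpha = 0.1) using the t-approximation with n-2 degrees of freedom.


Step 1: Rank x and y separately (midranks; no ties here).
rank(x): 15->9, 6->4, 3->2, 12->7, 2->1, 11->6, 13->8, 4->3, 9->5
rank(y): 9->9, 4->4, 7->7, 3->3, 1->1, 6->6, 5->5, 2->2, 8->8
Step 2: d_i = R_x(i) - R_y(i); compute d_i^2.
  (9-9)^2=0, (4-4)^2=0, (2-7)^2=25, (7-3)^2=16, (1-1)^2=0, (6-6)^2=0, (8-5)^2=9, (3-2)^2=1, (5-8)^2=9
sum(d^2) = 60.
Step 3: rho = 1 - 6*60 / (9*(9^2 - 1)) = 1 - 360/720 = 0.500000.
Step 4: Under H0, t = rho * sqrt((n-2)/(1-rho^2)) = 1.5275 ~ t(7).
Step 5: Two-sided p-value from the t-distribution with 7 df = 0.170471.
Step 6: alpha = 0.1. fail to reject H0.

rho = 0.5000, p = 0.170471, fail to reject H0 at alpha = 0.1.


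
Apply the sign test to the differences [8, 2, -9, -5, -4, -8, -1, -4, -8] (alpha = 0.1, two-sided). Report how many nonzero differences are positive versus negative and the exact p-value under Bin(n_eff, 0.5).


Step 1: Discard zero differences. Original n = 9; n_eff = number of nonzero differences = 9.
Nonzero differences (with sign): +8, +2, -9, -5, -4, -8, -1, -4, -8
Step 2: Count signs: positive = 2, negative = 7.
Step 3: Under H0: P(positive) = 0.5, so the number of positives S ~ Bin(9, 0.5).
Step 4: Two-sided exact p-value = sum of Bin(9,0.5) probabilities at or below the observed probability = 0.179688.
Step 5: alpha = 0.1. fail to reject H0.

n_eff = 9, pos = 2, neg = 7, p = 0.179688, fail to reject H0.


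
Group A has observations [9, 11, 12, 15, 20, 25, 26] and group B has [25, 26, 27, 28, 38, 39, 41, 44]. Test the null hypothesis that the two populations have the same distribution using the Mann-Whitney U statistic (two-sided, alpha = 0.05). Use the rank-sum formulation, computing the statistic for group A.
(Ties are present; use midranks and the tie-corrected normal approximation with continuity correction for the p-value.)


Step 1: Combine and sort all 15 observations; assign midranks.
sorted (value, group): (9,X), (11,X), (12,X), (15,X), (20,X), (25,X), (25,Y), (26,X), (26,Y), (27,Y), (28,Y), (38,Y), (39,Y), (41,Y), (44,Y)
ranks: 9->1, 11->2, 12->3, 15->4, 20->5, 25->6.5, 25->6.5, 26->8.5, 26->8.5, 27->10, 28->11, 38->12, 39->13, 41->14, 44->15
Step 2: Rank sum for X: R1 = 1 + 2 + 3 + 4 + 5 + 6.5 + 8.5 = 30.
Step 3: U_X = R1 - n1(n1+1)/2 = 30 - 7*8/2 = 30 - 28 = 2.
       U_Y = n1*n2 - U_X = 56 - 2 = 54.
Step 4: Ties are present, so use the tie-corrected normal approximation (with continuity correction) for the p-value.
Step 5: p-value = 0.003113; compare to alpha = 0.05. reject H0.

U_X = 2, p = 0.003113, reject H0 at alpha = 0.05.


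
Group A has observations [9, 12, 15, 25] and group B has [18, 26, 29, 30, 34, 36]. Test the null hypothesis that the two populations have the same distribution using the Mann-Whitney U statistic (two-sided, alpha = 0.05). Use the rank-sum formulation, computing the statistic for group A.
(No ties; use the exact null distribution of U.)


Step 1: Combine and sort all 10 observations; assign midranks.
sorted (value, group): (9,X), (12,X), (15,X), (18,Y), (25,X), (26,Y), (29,Y), (30,Y), (34,Y), (36,Y)
ranks: 9->1, 12->2, 15->3, 18->4, 25->5, 26->6, 29->7, 30->8, 34->9, 36->10
Step 2: Rank sum for X: R1 = 1 + 2 + 3 + 5 = 11.
Step 3: U_X = R1 - n1(n1+1)/2 = 11 - 4*5/2 = 11 - 10 = 1.
       U_Y = n1*n2 - U_X = 24 - 1 = 23.
Step 4: No ties, so the exact null distribution of U (based on enumerating the C(10,4) = 210 equally likely rank assignments) gives the two-sided p-value.
Step 5: p-value = 0.019048; compare to alpha = 0.05. reject H0.

U_X = 1, p = 0.019048, reject H0 at alpha = 0.05.


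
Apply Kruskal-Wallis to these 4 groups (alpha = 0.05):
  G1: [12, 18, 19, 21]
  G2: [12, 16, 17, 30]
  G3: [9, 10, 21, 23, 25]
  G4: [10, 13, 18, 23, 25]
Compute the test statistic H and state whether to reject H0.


Step 1: Combine all N = 18 observations and assign midranks.
sorted (value, group, rank): (9,G3,1), (10,G3,2.5), (10,G4,2.5), (12,G1,4.5), (12,G2,4.5), (13,G4,6), (16,G2,7), (17,G2,8), (18,G1,9.5), (18,G4,9.5), (19,G1,11), (21,G1,12.5), (21,G3,12.5), (23,G3,14.5), (23,G4,14.5), (25,G3,16.5), (25,G4,16.5), (30,G2,18)
Step 2: Sum ranks within each group.
R_1 = 37.5 (n_1 = 4)
R_2 = 37.5 (n_2 = 4)
R_3 = 47 (n_3 = 5)
R_4 = 49 (n_4 = 5)
Step 3: H = 12/(N(N+1)) * sum(R_i^2/n_i) - 3(N+1)
     = 12/(18*19) * (37.5^2/4 + 37.5^2/4 + 47^2/5 + 49^2/5) - 3*19
     = 0.035088 * 1625.12 - 57
     = 0.021930.
Step 4: Ties present; correction factor C = 1 - 36/(18^3 - 18) = 0.993808. Corrected H = 0.021930 / 0.993808 = 0.022066.
Step 5: Under H0, H ~ chi^2(3); p-value = 0.999134.
Step 6: alpha = 0.05. fail to reject H0.

H = 0.0221, df = 3, p = 0.999134, fail to reject H0.


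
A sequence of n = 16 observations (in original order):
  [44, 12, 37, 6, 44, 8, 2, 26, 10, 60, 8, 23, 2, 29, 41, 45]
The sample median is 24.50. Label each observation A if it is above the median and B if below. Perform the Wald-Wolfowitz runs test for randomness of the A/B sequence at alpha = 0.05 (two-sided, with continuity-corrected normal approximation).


Step 1: Compute median = 24.50; label A = above, B = below.
Labels in order: ABABABBABABBBAAA  (n_A = 8, n_B = 8)
Step 2: Count runs R = 11.
Step 3: Under H0 (random ordering), E[R] = 2*n_A*n_B/(n_A+n_B) + 1 = 2*8*8/16 + 1 = 9.0000.
        Var[R] = 2*n_A*n_B*(2*n_A*n_B - n_A - n_B) / ((n_A+n_B)^2 * (n_A+n_B-1)) = 14336/3840 = 3.7333.
        SD[R] = 1.9322.
Step 4: Continuity-corrected z = (R - 0.5 - E[R]) / SD[R] = (11 - 0.5 - 9.0000) / 1.9322 = 0.7763.
Step 5: Two-sided p-value via normal approximation = 2*(1 - Phi(|z|)) = 0.437558.
Step 6: alpha = 0.05. fail to reject H0.

R = 11, z = 0.7763, p = 0.437558, fail to reject H0.


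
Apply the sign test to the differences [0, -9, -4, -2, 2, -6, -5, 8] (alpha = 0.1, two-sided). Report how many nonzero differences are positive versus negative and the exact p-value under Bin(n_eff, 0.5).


Step 1: Discard zero differences. Original n = 8; n_eff = number of nonzero differences = 7.
Nonzero differences (with sign): -9, -4, -2, +2, -6, -5, +8
Step 2: Count signs: positive = 2, negative = 5.
Step 3: Under H0: P(positive) = 0.5, so the number of positives S ~ Bin(7, 0.5).
Step 4: Two-sided exact p-value = sum of Bin(7,0.5) probabilities at or below the observed probability = 0.453125.
Step 5: alpha = 0.1. fail to reject H0.

n_eff = 7, pos = 2, neg = 5, p = 0.453125, fail to reject H0.


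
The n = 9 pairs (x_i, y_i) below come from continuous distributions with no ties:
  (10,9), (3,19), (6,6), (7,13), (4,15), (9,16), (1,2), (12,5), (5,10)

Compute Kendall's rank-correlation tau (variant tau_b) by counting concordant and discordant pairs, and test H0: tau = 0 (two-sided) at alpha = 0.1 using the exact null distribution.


Step 1: Enumerate the 36 unordered pairs (i,j) with i<j and classify each by sign(x_j-x_i) * sign(y_j-y_i).
  (1,2):dx=-7,dy=+10->D; (1,3):dx=-4,dy=-3->C; (1,4):dx=-3,dy=+4->D; (1,5):dx=-6,dy=+6->D
  (1,6):dx=-1,dy=+7->D; (1,7):dx=-9,dy=-7->C; (1,8):dx=+2,dy=-4->D; (1,9):dx=-5,dy=+1->D
  (2,3):dx=+3,dy=-13->D; (2,4):dx=+4,dy=-6->D; (2,5):dx=+1,dy=-4->D; (2,6):dx=+6,dy=-3->D
  (2,7):dx=-2,dy=-17->C; (2,8):dx=+9,dy=-14->D; (2,9):dx=+2,dy=-9->D; (3,4):dx=+1,dy=+7->C
  (3,5):dx=-2,dy=+9->D; (3,6):dx=+3,dy=+10->C; (3,7):dx=-5,dy=-4->C; (3,8):dx=+6,dy=-1->D
  (3,9):dx=-1,dy=+4->D; (4,5):dx=-3,dy=+2->D; (4,6):dx=+2,dy=+3->C; (4,7):dx=-6,dy=-11->C
  (4,8):dx=+5,dy=-8->D; (4,9):dx=-2,dy=-3->C; (5,6):dx=+5,dy=+1->C; (5,7):dx=-3,dy=-13->C
  (5,8):dx=+8,dy=-10->D; (5,9):dx=+1,dy=-5->D; (6,7):dx=-8,dy=-14->C; (6,8):dx=+3,dy=-11->D
  (6,9):dx=-4,dy=-6->C; (7,8):dx=+11,dy=+3->C; (7,9):dx=+4,dy=+8->C; (8,9):dx=-7,dy=+5->D
Step 2: C = 15, D = 21, total pairs = 36.
Step 3: tau = (C - D)/(n(n-1)/2) = (15 - 21)/36 = -0.166667.
Step 4: Exact two-sided p-value (enumerate n! = 362880 permutations of y under H0): p = 0.612202.
Step 5: alpha = 0.1. fail to reject H0.

tau_b = -0.1667 (C=15, D=21), p = 0.612202, fail to reject H0.


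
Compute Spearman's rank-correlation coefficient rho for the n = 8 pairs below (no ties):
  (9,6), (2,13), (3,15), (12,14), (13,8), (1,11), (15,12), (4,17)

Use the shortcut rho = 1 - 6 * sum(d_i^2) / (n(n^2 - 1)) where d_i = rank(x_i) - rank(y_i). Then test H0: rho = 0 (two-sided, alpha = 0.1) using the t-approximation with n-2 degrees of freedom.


Step 1: Rank x and y separately (midranks; no ties here).
rank(x): 9->5, 2->2, 3->3, 12->6, 13->7, 1->1, 15->8, 4->4
rank(y): 6->1, 13->5, 15->7, 14->6, 8->2, 11->3, 12->4, 17->8
Step 2: d_i = R_x(i) - R_y(i); compute d_i^2.
  (5-1)^2=16, (2-5)^2=9, (3-7)^2=16, (6-6)^2=0, (7-2)^2=25, (1-3)^2=4, (8-4)^2=16, (4-8)^2=16
sum(d^2) = 102.
Step 3: rho = 1 - 6*102 / (8*(8^2 - 1)) = 1 - 612/504 = -0.214286.
Step 4: Under H0, t = rho * sqrt((n-2)/(1-rho^2)) = -0.5374 ~ t(6).
Step 5: Two-sided p-value from the t-distribution with 6 df = 0.610344.
Step 6: alpha = 0.1. fail to reject H0.

rho = -0.2143, p = 0.610344, fail to reject H0 at alpha = 0.1.


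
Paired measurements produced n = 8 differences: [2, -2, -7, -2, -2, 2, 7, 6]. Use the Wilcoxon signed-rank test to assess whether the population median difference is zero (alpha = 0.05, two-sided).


Step 1: Drop any zero differences (none here) and take |d_i|.
|d| = [2, 2, 7, 2, 2, 2, 7, 6]
Step 2: Midrank |d_i| (ties get averaged ranks).
ranks: |2|->3, |2|->3, |7|->7.5, |2|->3, |2|->3, |2|->3, |7|->7.5, |6|->6
Step 3: Attach original signs; sum ranks with positive sign and with negative sign.
W+ = 3 + 3 + 7.5 + 6 = 19.5
W- = 3 + 7.5 + 3 + 3 = 16.5
(Check: W+ + W- = 36 should equal n(n+1)/2 = 36.)
Step 4: Test statistic W = min(W+, W-) = 16.5.
Step 5: Ties in |d|, so use the tie-corrected normal approximation.
        E[W] = n(n+1)/4 = 8*9/4 = 18.
        Tie groups: |d|=2 (t=5), |d|=7 (t=2); sum(t^3 - t) = 126.
        Var[W] = n(n+1)(2n+1)/24 - sum(t^3-t)/48 = 1224/24 - 126/48 = 48.375.
        z = (W - E[W]) / sqrt(Var[W]) = (16.5 - 18) / 6.9552 = -0.2157.
        Two-sided p = 2*Phi(z) = 0.829248.
Step 6: alpha = 0.05. fail to reject H0.

W+ = 19.5, W- = 16.5, W = min = 16.5, p = 0.829248, fail to reject H0.
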